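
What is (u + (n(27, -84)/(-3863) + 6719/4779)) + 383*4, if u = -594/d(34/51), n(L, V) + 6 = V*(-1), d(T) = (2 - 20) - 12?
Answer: 143368961918/92306385 ≈ 1553.2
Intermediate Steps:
d(T) = -30 (d(T) = -18 - 12 = -30)
n(L, V) = -6 - V (n(L, V) = -6 + V*(-1) = -6 - V)
u = 99/5 (u = -594/(-30) = -594*(-1/30) = 99/5 ≈ 19.800)
(u + (n(27, -84)/(-3863) + 6719/4779)) + 383*4 = (99/5 + ((-6 - 1*(-84))/(-3863) + 6719/4779)) + 383*4 = (99/5 + ((-6 + 84)*(-1/3863) + 6719*(1/4779))) + 1532 = (99/5 + (78*(-1/3863) + 6719/4779)) + 1532 = (99/5 + (-78/3863 + 6719/4779)) + 1532 = (99/5 + 25582735/18461277) + 1532 = 1955580098/92306385 + 1532 = 143368961918/92306385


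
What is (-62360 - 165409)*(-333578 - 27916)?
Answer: 82337126886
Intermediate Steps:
(-62360 - 165409)*(-333578 - 27916) = -227769*(-361494) = 82337126886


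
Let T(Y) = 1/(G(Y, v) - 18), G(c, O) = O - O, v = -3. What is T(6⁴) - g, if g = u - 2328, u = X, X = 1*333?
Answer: 35909/18 ≈ 1994.9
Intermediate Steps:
G(c, O) = 0
X = 333
T(Y) = -1/18 (T(Y) = 1/(0 - 18) = 1/(-18) = -1/18)
u = 333
g = -1995 (g = 333 - 2328 = -1995)
T(6⁴) - g = -1/18 - 1*(-1995) = -1/18 + 1995 = 35909/18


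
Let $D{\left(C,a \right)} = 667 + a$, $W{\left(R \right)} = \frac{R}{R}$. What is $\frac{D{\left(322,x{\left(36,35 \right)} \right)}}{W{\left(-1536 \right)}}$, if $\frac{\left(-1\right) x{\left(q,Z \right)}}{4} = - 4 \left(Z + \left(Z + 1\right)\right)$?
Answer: $1803$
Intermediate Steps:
$x{\left(q,Z \right)} = 16 + 32 Z$ ($x{\left(q,Z \right)} = - 4 \left(- 4 \left(Z + \left(Z + 1\right)\right)\right) = - 4 \left(- 4 \left(Z + \left(1 + Z\right)\right)\right) = - 4 \left(- 4 \left(1 + 2 Z\right)\right) = - 4 \left(-4 - 8 Z\right) = 16 + 32 Z$)
$W{\left(R \right)} = 1$
$\frac{D{\left(322,x{\left(36,35 \right)} \right)}}{W{\left(-1536 \right)}} = \frac{667 + \left(16 + 32 \cdot 35\right)}{1} = \left(667 + \left(16 + 1120\right)\right) 1 = \left(667 + 1136\right) 1 = 1803 \cdot 1 = 1803$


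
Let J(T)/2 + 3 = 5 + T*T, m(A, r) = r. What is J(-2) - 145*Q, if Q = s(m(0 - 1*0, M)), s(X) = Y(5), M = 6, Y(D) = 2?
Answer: -278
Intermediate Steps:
s(X) = 2
J(T) = 4 + 2*T**2 (J(T) = -6 + 2*(5 + T*T) = -6 + 2*(5 + T**2) = -6 + (10 + 2*T**2) = 4 + 2*T**2)
Q = 2
J(-2) - 145*Q = (4 + 2*(-2)**2) - 145*2 = (4 + 2*4) - 290 = (4 + 8) - 290 = 12 - 290 = -278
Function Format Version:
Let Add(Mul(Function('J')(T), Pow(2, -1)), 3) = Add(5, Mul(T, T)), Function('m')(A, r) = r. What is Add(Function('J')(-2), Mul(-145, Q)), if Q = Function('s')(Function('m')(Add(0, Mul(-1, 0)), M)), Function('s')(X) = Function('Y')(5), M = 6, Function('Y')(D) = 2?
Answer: -278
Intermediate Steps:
Function('s')(X) = 2
Function('J')(T) = Add(4, Mul(2, Pow(T, 2))) (Function('J')(T) = Add(-6, Mul(2, Add(5, Mul(T, T)))) = Add(-6, Mul(2, Add(5, Pow(T, 2)))) = Add(-6, Add(10, Mul(2, Pow(T, 2)))) = Add(4, Mul(2, Pow(T, 2))))
Q = 2
Add(Function('J')(-2), Mul(-145, Q)) = Add(Add(4, Mul(2, Pow(-2, 2))), Mul(-145, 2)) = Add(Add(4, Mul(2, 4)), -290) = Add(Add(4, 8), -290) = Add(12, -290) = -278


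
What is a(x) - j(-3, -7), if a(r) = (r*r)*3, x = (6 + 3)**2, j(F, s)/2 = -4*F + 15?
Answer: 19629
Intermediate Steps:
j(F, s) = 30 - 8*F (j(F, s) = 2*(-4*F + 15) = 2*(15 - 4*F) = 30 - 8*F)
x = 81 (x = 9**2 = 81)
a(r) = 3*r**2 (a(r) = r**2*3 = 3*r**2)
a(x) - j(-3, -7) = 3*81**2 - (30 - 8*(-3)) = 3*6561 - (30 + 24) = 19683 - 1*54 = 19683 - 54 = 19629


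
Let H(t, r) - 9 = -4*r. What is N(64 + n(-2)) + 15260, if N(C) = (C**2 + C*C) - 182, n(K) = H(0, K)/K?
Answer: 42477/2 ≈ 21239.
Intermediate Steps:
H(t, r) = 9 - 4*r
n(K) = (9 - 4*K)/K
N(C) = -182 + 2*C**2 (N(C) = (C**2 + C**2) - 182 = 2*C**2 - 182 = -182 + 2*C**2)
N(64 + n(-2)) + 15260 = (-182 + 2*(64 + (-4 + 9/(-2)))**2) + 15260 = (-182 + 2*(64 + (-4 + 9*(-1/2)))**2) + 15260 = (-182 + 2*(64 + (-4 - 9/2))**2) + 15260 = (-182 + 2*(64 - 17/2)**2) + 15260 = (-182 + 2*(111/2)**2) + 15260 = (-182 + 2*(12321/4)) + 15260 = (-182 + 12321/2) + 15260 = 11957/2 + 15260 = 42477/2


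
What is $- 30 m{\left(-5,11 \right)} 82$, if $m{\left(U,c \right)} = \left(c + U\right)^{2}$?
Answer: $-88560$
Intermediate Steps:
$m{\left(U,c \right)} = \left(U + c\right)^{2}$
$- 30 m{\left(-5,11 \right)} 82 = - 30 \left(-5 + 11\right)^{2} \cdot 82 = - 30 \cdot 6^{2} \cdot 82 = \left(-30\right) 36 \cdot 82 = \left(-1080\right) 82 = -88560$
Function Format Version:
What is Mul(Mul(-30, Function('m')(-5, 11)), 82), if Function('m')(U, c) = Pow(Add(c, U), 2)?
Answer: -88560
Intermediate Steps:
Function('m')(U, c) = Pow(Add(U, c), 2)
Mul(Mul(-30, Function('m')(-5, 11)), 82) = Mul(Mul(-30, Pow(Add(-5, 11), 2)), 82) = Mul(Mul(-30, Pow(6, 2)), 82) = Mul(Mul(-30, 36), 82) = Mul(-1080, 82) = -88560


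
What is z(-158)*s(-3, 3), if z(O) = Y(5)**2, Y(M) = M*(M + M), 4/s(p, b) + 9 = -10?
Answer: -10000/19 ≈ -526.32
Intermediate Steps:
s(p, b) = -4/19 (s(p, b) = 4/(-9 - 10) = 4/(-19) = 4*(-1/19) = -4/19)
Y(M) = 2*M**2 (Y(M) = M*(2*M) = 2*M**2)
z(O) = 2500 (z(O) = (2*5**2)**2 = (2*25)**2 = 50**2 = 2500)
z(-158)*s(-3, 3) = 2500*(-4/19) = -10000/19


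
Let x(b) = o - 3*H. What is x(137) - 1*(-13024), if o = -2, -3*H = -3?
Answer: 13019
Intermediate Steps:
H = 1 (H = -⅓*(-3) = 1)
x(b) = -5 (x(b) = -2 - 3*1 = -2 - 3 = -5)
x(137) - 1*(-13024) = -5 - 1*(-13024) = -5 + 13024 = 13019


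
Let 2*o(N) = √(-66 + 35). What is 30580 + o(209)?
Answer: 30580 + I*√31/2 ≈ 30580.0 + 2.7839*I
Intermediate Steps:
o(N) = I*√31/2 (o(N) = √(-66 + 35)/2 = √(-31)/2 = (I*√31)/2 = I*√31/2)
30580 + o(209) = 30580 + I*√31/2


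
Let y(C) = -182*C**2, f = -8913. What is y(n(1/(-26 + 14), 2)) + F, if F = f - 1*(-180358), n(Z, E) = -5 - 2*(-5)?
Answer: 166895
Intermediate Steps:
n(Z, E) = 5 (n(Z, E) = -5 + 10 = 5)
F = 171445 (F = -8913 - 1*(-180358) = -8913 + 180358 = 171445)
y(n(1/(-26 + 14), 2)) + F = -182*5**2 + 171445 = -182*25 + 171445 = -4550 + 171445 = 166895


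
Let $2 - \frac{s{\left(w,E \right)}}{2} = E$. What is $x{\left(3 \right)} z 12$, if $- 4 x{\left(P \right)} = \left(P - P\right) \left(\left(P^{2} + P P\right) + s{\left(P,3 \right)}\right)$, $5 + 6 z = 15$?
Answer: $0$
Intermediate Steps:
$s{\left(w,E \right)} = 4 - 2 E$
$z = \frac{5}{3}$ ($z = - \frac{5}{6} + \frac{1}{6} \cdot 15 = - \frac{5}{6} + \frac{5}{2} = \frac{5}{3} \approx 1.6667$)
$x{\left(P \right)} = 0$ ($x{\left(P \right)} = - \frac{\left(P - P\right) \left(\left(P^{2} + P P\right) + \left(4 - 6\right)\right)}{4} = - \frac{0 \left(\left(P^{2} + P^{2}\right) + \left(4 - 6\right)\right)}{4} = - \frac{0 \left(2 P^{2} - 2\right)}{4} = - \frac{0 \left(-2 + 2 P^{2}\right)}{4} = \left(- \frac{1}{4}\right) 0 = 0$)
$x{\left(3 \right)} z 12 = 0 \cdot \frac{5}{3} \cdot 12 = 0 \cdot 12 = 0$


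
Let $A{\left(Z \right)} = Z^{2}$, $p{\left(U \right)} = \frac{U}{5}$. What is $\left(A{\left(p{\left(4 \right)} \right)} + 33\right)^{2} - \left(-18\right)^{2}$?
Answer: $\frac{504781}{625} \approx 807.65$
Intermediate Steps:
$p{\left(U \right)} = \frac{U}{5}$ ($p{\left(U \right)} = U \frac{1}{5} = \frac{U}{5}$)
$\left(A{\left(p{\left(4 \right)} \right)} + 33\right)^{2} - \left(-18\right)^{2} = \left(\left(\frac{1}{5} \cdot 4\right)^{2} + 33\right)^{2} - \left(-18\right)^{2} = \left(\left(\frac{4}{5}\right)^{2} + 33\right)^{2} - 324 = \left(\frac{16}{25} + 33\right)^{2} - 324 = \left(\frac{841}{25}\right)^{2} - 324 = \frac{707281}{625} - 324 = \frac{504781}{625}$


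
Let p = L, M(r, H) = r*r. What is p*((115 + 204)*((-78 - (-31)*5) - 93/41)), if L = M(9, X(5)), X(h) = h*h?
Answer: 79170696/41 ≈ 1.9310e+6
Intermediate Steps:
X(h) = h**2
M(r, H) = r**2
L = 81 (L = 9**2 = 81)
p = 81
p*((115 + 204)*((-78 - (-31)*5) - 93/41)) = 81*((115 + 204)*((-78 - (-31)*5) - 93/41)) = 81*(319*((-78 - 1*(-155)) - 93*1/41)) = 81*(319*((-78 + 155) - 93/41)) = 81*(319*(77 - 93/41)) = 81*(319*(3064/41)) = 81*(977416/41) = 79170696/41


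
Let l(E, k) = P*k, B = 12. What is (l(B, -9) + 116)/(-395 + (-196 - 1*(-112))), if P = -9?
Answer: -197/479 ≈ -0.41127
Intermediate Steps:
l(E, k) = -9*k
(l(B, -9) + 116)/(-395 + (-196 - 1*(-112))) = (-9*(-9) + 116)/(-395 + (-196 - 1*(-112))) = (81 + 116)/(-395 + (-196 + 112)) = 197/(-395 - 84) = 197/(-479) = 197*(-1/479) = -197/479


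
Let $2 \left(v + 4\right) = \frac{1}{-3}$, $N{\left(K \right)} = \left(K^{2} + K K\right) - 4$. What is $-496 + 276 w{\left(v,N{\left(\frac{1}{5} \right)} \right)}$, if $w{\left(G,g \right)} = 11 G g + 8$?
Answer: $51300$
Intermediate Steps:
$N{\left(K \right)} = -4 + 2 K^{2}$ ($N{\left(K \right)} = \left(K^{2} + K^{2}\right) - 4 = 2 K^{2} - 4 = -4 + 2 K^{2}$)
$v = - \frac{25}{6}$ ($v = -4 + \frac{1}{2 \left(-3\right)} = -4 + \frac{1}{2} \left(- \frac{1}{3}\right) = -4 - \frac{1}{6} = - \frac{25}{6} \approx -4.1667$)
$w{\left(G,g \right)} = 8 + 11 G g$ ($w{\left(G,g \right)} = 11 G g + 8 = 8 + 11 G g$)
$-496 + 276 w{\left(v,N{\left(\frac{1}{5} \right)} \right)} = -496 + 276 \left(8 + 11 \left(- \frac{25}{6}\right) \left(-4 + 2 \left(\frac{1}{5}\right)^{2}\right)\right) = -496 + 276 \left(8 + 11 \left(- \frac{25}{6}\right) \left(-4 + \frac{2}{25}\right)\right) = -496 + 276 \left(8 + 11 \left(- \frac{25}{6}\right) \left(- \frac{98}{25}\right)\right) = -496 + 276 \left(8 + \frac{539}{3}\right) = -496 + 276 \cdot \frac{563}{3} = -496 + 51796 = 51300$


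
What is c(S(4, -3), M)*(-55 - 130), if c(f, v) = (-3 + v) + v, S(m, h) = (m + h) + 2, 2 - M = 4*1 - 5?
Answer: -555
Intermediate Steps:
M = 3 (M = 2 - (4*1 - 5) = 2 - (4 - 5) = 2 - 1*(-1) = 2 + 1 = 3)
S(m, h) = 2 + h + m (S(m, h) = (h + m) + 2 = 2 + h + m)
c(f, v) = -3 + 2*v
c(S(4, -3), M)*(-55 - 130) = (-3 + 2*3)*(-55 - 130) = (-3 + 6)*(-185) = 3*(-185) = -555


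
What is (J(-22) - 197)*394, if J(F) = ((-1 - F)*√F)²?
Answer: -3900206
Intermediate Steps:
J(F) = F*(-1 - F)² (J(F) = (√F*(-1 - F))² = F*(-1 - F)²)
(J(-22) - 197)*394 = (-22*(1 - 22)² - 197)*394 = (-22*(-21)² - 197)*394 = (-22*441 - 197)*394 = (-9702 - 197)*394 = -9899*394 = -3900206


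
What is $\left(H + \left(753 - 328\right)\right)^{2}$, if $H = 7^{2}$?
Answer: $224676$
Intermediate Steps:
$H = 49$
$\left(H + \left(753 - 328\right)\right)^{2} = \left(49 + \left(753 - 328\right)\right)^{2} = \left(49 + 425\right)^{2} = 474^{2} = 224676$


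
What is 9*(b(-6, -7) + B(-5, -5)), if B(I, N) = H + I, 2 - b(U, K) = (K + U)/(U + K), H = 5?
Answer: 9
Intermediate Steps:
b(U, K) = 1 (b(U, K) = 2 - (K + U)/(U + K) = 2 - (K + U)/(K + U) = 2 - 1*1 = 2 - 1 = 1)
B(I, N) = 5 + I
9*(b(-6, -7) + B(-5, -5)) = 9*(1 + (5 - 5)) = 9*(1 + 0) = 9*1 = 9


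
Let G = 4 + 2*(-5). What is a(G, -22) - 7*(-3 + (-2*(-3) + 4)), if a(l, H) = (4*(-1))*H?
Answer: 39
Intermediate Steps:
G = -6 (G = 4 - 10 = -6)
a(l, H) = -4*H
a(G, -22) - 7*(-3 + (-2*(-3) + 4)) = -4*(-22) - 7*(-3 + (-2*(-3) + 4)) = 88 - 7*(-3 + (6 + 4)) = 88 - 7*(-3 + 10) = 88 - 7*7 = 88 - 49 = 39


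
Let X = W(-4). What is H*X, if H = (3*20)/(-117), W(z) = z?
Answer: 80/39 ≈ 2.0513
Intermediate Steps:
X = -4
H = -20/39 (H = 60*(-1/117) = -20/39 ≈ -0.51282)
H*X = -20/39*(-4) = 80/39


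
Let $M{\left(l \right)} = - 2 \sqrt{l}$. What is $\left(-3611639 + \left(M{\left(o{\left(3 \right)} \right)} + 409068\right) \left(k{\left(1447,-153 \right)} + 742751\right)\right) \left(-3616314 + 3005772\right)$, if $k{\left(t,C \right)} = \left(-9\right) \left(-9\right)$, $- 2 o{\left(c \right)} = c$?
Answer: $-185522460183973854 + 453530134944 i \sqrt{6} \approx -1.8552 \cdot 10^{17} + 1.1109 \cdot 10^{12} i$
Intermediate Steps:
$o{\left(c \right)} = - \frac{c}{2}$
$k{\left(t,C \right)} = 81$
$\left(-3611639 + \left(M{\left(o{\left(3 \right)} \right)} + 409068\right) \left(k{\left(1447,-153 \right)} + 742751\right)\right) \left(-3616314 + 3005772\right) = \left(-3611639 + \left(- 2 \sqrt{\left(- \frac{1}{2}\right) 3} + 409068\right) \left(81 + 742751\right)\right) \left(-3616314 + 3005772\right) = \left(-3611639 + \left(- 2 \sqrt{- \frac{3}{2}} + 409068\right) 742832\right) \left(-610542\right) = \left(-3611639 + \left(- 2 \frac{i \sqrt{6}}{2} + 409068\right) 742832\right) \left(-610542\right) = \left(-3611639 + \left(- i \sqrt{6} + 409068\right) 742832\right) \left(-610542\right) = \left(-3611639 + \left(409068 - i \sqrt{6}\right) 742832\right) \left(-610542\right) = \left(-3611639 + \left(303868800576 - 742832 i \sqrt{6}\right)\right) \left(-610542\right) = \left(303865188937 - 742832 i \sqrt{6}\right) \left(-610542\right) = -185522460183973854 + 453530134944 i \sqrt{6}$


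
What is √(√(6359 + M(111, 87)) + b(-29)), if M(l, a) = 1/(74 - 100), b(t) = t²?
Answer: √(568516 + 26*√4298658)/26 ≈ 30.344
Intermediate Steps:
M(l, a) = -1/26 (M(l, a) = 1/(-26) = -1/26)
√(√(6359 + M(111, 87)) + b(-29)) = √(√(6359 - 1/26) + (-29)²) = √(√(165333/26) + 841) = √(√4298658/26 + 841) = √(841 + √4298658/26)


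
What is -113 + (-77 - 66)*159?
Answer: -22850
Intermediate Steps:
-113 + (-77 - 66)*159 = -113 - 143*159 = -113 - 22737 = -22850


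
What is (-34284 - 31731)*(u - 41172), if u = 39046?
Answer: 140347890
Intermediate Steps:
(-34284 - 31731)*(u - 41172) = (-34284 - 31731)*(39046 - 41172) = -66015*(-2126) = 140347890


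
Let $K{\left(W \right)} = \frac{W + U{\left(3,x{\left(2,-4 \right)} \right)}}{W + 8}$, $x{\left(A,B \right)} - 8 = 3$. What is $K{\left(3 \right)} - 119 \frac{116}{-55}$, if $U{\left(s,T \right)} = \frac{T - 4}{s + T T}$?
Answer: $\frac{155781}{620} \approx 251.26$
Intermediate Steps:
$x{\left(A,B \right)} = 11$ ($x{\left(A,B \right)} = 8 + 3 = 11$)
$U{\left(s,T \right)} = \frac{-4 + T}{s + T^{2}}$
$K{\left(W \right)} = \frac{\frac{7}{124} + W}{8 + W}$ ($K{\left(W \right)} = \frac{W + \frac{-4 + 11}{3 + 11^{2}}}{W + 8} = \frac{W + \frac{1}{3 + 121} \cdot 7}{8 + W} = \frac{W + \frac{1}{124} \cdot 7}{8 + W} = \frac{W + \frac{7}{124}}{8 + W} = \frac{\frac{7}{124} + W}{8 + W}$)
$K{\left(3 \right)} - 119 \frac{116}{-55} = \frac{\frac{7}{124} + 3}{8 + 3} - 119 \frac{116}{-55} = \frac{1}{11} \cdot \frac{379}{124} - 119 \cdot 116 \left(- \frac{1}{55}\right) = \frac{1}{11} \cdot \frac{379}{124} - - \frac{13804}{55} = \frac{379}{1364} + \frac{13804}{55} = \frac{155781}{620}$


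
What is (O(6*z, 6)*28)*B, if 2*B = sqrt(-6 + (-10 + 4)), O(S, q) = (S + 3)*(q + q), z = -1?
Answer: -1008*I*sqrt(3) ≈ -1745.9*I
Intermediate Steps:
O(S, q) = 2*q*(3 + S) (O(S, q) = (3 + S)*(2*q) = 2*q*(3 + S))
B = I*sqrt(3) (B = sqrt(-6 + (-10 + 4))/2 = sqrt(-6 - 6)/2 = sqrt(-12)/2 = (2*I*sqrt(3))/2 = I*sqrt(3) ≈ 1.732*I)
(O(6*z, 6)*28)*B = ((2*6*(3 + 6*(-1)))*28)*(I*sqrt(3)) = ((2*6*(3 - 6))*28)*(I*sqrt(3)) = ((2*6*(-3))*28)*(I*sqrt(3)) = (-36*28)*(I*sqrt(3)) = -1008*I*sqrt(3)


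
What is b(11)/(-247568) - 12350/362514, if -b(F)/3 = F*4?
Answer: -376201619/11218358244 ≈ -0.033534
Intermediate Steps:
b(F) = -12*F (b(F) = -3*F*4 = -12*F)
b(11)/(-247568) - 12350/362514 = -12*11/(-247568) - 12350/362514 = -132*(-1/247568) - 12350*1/362514 = 33/61892 - 6175/181257 = -376201619/11218358244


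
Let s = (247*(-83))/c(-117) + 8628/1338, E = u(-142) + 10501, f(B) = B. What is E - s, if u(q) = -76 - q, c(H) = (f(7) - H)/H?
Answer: -242871219/27652 ≈ -8783.1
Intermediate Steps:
c(H) = (7 - H)/H
E = 10567 (E = (-76 - 1*(-142)) + 10501 = (-76 + 142) + 10501 = 66 + 10501 = 10567)
s = 535069903/27652 (s = (247*(-83))/(((7 - 1*(-117))/(-117))) + 8628/1338 = -20501*(-117/(7 + 117)) + 8628*(1/1338) = -20501/((-1/117*124)) + 1438/223 = -20501/(-124/117) + 1438/223 = -20501*(-117/124) + 1438/223 = 2398617/124 + 1438/223 = 535069903/27652 ≈ 19350.)
E - s = 10567 - 1*535069903/27652 = 10567 - 535069903/27652 = -242871219/27652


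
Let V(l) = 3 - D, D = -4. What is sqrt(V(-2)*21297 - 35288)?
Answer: sqrt(113791) ≈ 337.33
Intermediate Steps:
V(l) = 7 (V(l) = 3 - 1*(-4) = 3 + 4 = 7)
sqrt(V(-2)*21297 - 35288) = sqrt(7*21297 - 35288) = sqrt(149079 - 35288) = sqrt(113791)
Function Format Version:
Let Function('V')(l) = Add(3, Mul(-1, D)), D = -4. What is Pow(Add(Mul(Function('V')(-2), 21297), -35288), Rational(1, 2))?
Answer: Pow(113791, Rational(1, 2)) ≈ 337.33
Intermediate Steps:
Function('V')(l) = 7 (Function('V')(l) = Add(3, Mul(-1, -4)) = Add(3, 4) = 7)
Pow(Add(Mul(Function('V')(-2), 21297), -35288), Rational(1, 2)) = Pow(Add(Mul(7, 21297), -35288), Rational(1, 2)) = Pow(Add(149079, -35288), Rational(1, 2)) = Pow(113791, Rational(1, 2))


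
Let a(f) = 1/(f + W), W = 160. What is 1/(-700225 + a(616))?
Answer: -776/543374599 ≈ -1.4281e-6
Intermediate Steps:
a(f) = 1/(160 + f) (a(f) = 1/(f + 160) = 1/(160 + f))
1/(-700225 + a(616)) = 1/(-700225 + 1/(160 + 616)) = 1/(-700225 + 1/776) = 1/(-543374599/776) = -776/543374599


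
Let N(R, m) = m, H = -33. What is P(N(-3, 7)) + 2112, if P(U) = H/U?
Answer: 14751/7 ≈ 2107.3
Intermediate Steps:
P(U) = -33/U
P(N(-3, 7)) + 2112 = -33/7 + 2112 = 14751/7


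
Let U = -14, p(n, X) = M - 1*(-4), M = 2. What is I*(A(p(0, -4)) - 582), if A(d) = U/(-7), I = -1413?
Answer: 819540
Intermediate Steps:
p(n, X) = 6 (p(n, X) = 2 - 1*(-4) = 2 + 4 = 6)
A(d) = 2 (A(d) = -14/(-7) = -14*(-1/7) = 2)
I*(A(p(0, -4)) - 582) = -1413*(2 - 582) = -1413*(-580) = 819540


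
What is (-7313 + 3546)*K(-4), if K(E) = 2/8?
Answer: -3767/4 ≈ -941.75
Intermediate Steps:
K(E) = ¼ (K(E) = 2*(⅛) = ¼)
(-7313 + 3546)*K(-4) = (-7313 + 3546)*(¼) = -3767*¼ = -3767/4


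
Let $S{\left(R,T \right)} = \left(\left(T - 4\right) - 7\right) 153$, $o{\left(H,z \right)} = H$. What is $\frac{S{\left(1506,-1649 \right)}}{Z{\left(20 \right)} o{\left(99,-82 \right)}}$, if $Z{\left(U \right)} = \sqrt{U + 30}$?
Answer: $- \frac{2822 \sqrt{2}}{11} \approx -362.81$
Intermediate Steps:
$Z{\left(U \right)} = \sqrt{30 + U}$
$S{\left(R,T \right)} = -1683 + 153 T$ ($S{\left(R,T \right)} = \left(\left(-4 + T\right) - 7\right) 153 = \left(-11 + T\right) 153 = -1683 + 153 T$)
$\frac{S{\left(1506,-1649 \right)}}{Z{\left(20 \right)} o{\left(99,-82 \right)}} = \frac{-1683 + 153 \left(-1649\right)}{\sqrt{30 + 20} \cdot 99} = \frac{-1683 - 252297}{\sqrt{50} \cdot 99} = - \frac{253980}{5 \sqrt{2} \cdot 99} = - \frac{253980}{495 \sqrt{2}} = - 253980 \frac{\sqrt{2}}{990} = - \frac{2822 \sqrt{2}}{11}$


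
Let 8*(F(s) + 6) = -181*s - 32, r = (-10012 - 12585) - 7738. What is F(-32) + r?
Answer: -29621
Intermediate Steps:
r = -30335 (r = -22597 - 7738 = -30335)
F(s) = -10 - 181*s/8 (F(s) = -6 + (-181*s - 32)/8 = -6 + (-32 - 181*s)/8 = -6 + (-4 - 181*s/8) = -10 - 181*s/8)
F(-32) + r = (-10 - 181/8*(-32)) - 30335 = (-10 + 724) - 30335 = 714 - 30335 = -29621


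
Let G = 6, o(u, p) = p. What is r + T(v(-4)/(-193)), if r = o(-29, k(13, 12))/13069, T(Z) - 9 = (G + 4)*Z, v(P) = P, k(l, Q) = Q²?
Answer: 23251405/2522317 ≈ 9.2183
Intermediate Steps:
T(Z) = 9 + 10*Z (T(Z) = 9 + (6 + 4)*Z = 9 + 10*Z)
r = 144/13069 (r = 12²/13069 = 144*(1/13069) = 144/13069 ≈ 0.011018)
r + T(v(-4)/(-193)) = 144/13069 + (9 + 10*(-4/(-193))) = 144/13069 + (9 + 10*(-4*(-1/193))) = 144/13069 + (9 + 10*(4/193)) = 144/13069 + (9 + 40/193) = 144/13069 + 1777/193 = 23251405/2522317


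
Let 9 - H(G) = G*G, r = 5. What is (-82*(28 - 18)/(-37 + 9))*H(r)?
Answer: -3280/7 ≈ -468.57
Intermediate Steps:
H(G) = 9 - G² (H(G) = 9 - G*G = 9 - G²)
(-82*(28 - 18)/(-37 + 9))*H(r) = (-82*(28 - 18)/(-37 + 9))*(9 - 1*5²) = (-820/(-28))*(9 - 1*25) = (-820*(-1)/28)*(9 - 25) = -82*(-5/14)*(-16) = (205/7)*(-16) = -3280/7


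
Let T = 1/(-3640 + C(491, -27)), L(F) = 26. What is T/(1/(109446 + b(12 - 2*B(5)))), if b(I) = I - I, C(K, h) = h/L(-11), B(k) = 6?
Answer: -2845596/94667 ≈ -30.059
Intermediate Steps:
C(K, h) = h/26
b(I) = 0
T = -26/94667 (T = 1/(-3640 + (1/26)*(-27)) = 1/(-3640 - 27/26) = 1/(-94667/26) = -26/94667 ≈ -0.00027465)
T/(1/(109446 + b(12 - 2*B(5)))) = -26/(94667*(1/(109446 + 0))) = -26/(94667*(1/109446)) = -26/(94667*1/109446) = -26/94667*109446 = -2845596/94667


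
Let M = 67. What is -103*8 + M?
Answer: -757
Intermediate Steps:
-103*8 + M = -103*8 + 67 = -824 + 67 = -757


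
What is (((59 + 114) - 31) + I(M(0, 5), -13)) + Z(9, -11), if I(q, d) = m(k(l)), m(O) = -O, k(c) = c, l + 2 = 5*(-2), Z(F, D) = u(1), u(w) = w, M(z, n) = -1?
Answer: 155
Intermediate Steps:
Z(F, D) = 1
l = -12 (l = -2 + 5*(-2) = -2 - 10 = -12)
I(q, d) = 12 (I(q, d) = -1*(-12) = 12)
(((59 + 114) - 31) + I(M(0, 5), -13)) + Z(9, -11) = (((59 + 114) - 31) + 12) + 1 = ((173 - 31) + 12) + 1 = (142 + 12) + 1 = 154 + 1 = 155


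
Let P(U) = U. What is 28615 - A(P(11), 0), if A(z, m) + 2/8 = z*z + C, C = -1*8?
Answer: 114009/4 ≈ 28502.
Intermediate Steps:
C = -8
A(z, m) = -33/4 + z² (A(z, m) = -¼ + (z*z - 8) = -¼ + (z² - 8) = -¼ + (-8 + z²) = -33/4 + z²)
28615 - A(P(11), 0) = 28615 - (-33/4 + 11²) = 28615 - (-33/4 + 121) = 28615 - 1*451/4 = 28615 - 451/4 = 114009/4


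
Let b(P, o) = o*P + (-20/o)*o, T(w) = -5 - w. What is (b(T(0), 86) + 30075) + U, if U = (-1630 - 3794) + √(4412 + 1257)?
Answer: 24201 + √5669 ≈ 24276.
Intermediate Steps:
U = -5424 + √5669 ≈ -5348.7
b(P, o) = -20 + P*o (b(P, o) = P*o - 20 = -20 + P*o)
(b(T(0), 86) + 30075) + U = ((-20 + (-5 - 1*0)*86) + 30075) + (-5424 + √5669) = ((-20 + (-5 + 0)*86) + 30075) + (-5424 + √5669) = ((-20 - 5*86) + 30075) + (-5424 + √5669) = ((-20 - 430) + 30075) + (-5424 + √5669) = (-450 + 30075) + (-5424 + √5669) = 29625 + (-5424 + √5669) = 24201 + √5669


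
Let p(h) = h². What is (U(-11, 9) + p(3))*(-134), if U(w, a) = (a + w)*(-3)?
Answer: -2010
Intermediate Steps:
U(w, a) = -3*a - 3*w
(U(-11, 9) + p(3))*(-134) = ((-3*9 - 3*(-11)) + 3²)*(-134) = ((-27 + 33) + 9)*(-134) = (6 + 9)*(-134) = 15*(-134) = -2010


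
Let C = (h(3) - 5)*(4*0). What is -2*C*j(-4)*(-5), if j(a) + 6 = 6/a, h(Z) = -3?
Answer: 0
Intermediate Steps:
j(a) = -6 + 6/a
C = 0 (C = (-3 - 5)*(4*0) = -8*0 = 0)
-2*C*j(-4)*(-5) = -2*0*(-6 + 6/(-4))*(-5) = -2*0*(-6 + 6*(-¼))*(-5) = -2*0*(-6 - 3/2)*(-5) = -2*0*(-15/2)*(-5) = -0*(-5) = -2*0 = 0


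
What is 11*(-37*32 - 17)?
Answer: -13211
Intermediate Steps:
11*(-37*32 - 17) = 11*(-1184 - 17) = 11*(-1201) = -13211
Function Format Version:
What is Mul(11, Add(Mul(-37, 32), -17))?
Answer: -13211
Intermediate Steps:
Mul(11, Add(Mul(-37, 32), -17)) = Mul(11, Add(-1184, -17)) = Mul(11, -1201) = -13211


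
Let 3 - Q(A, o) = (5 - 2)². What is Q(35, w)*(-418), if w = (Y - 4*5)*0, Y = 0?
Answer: 2508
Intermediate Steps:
w = 0 (w = (0 - 4*5)*0 = (0 - 20)*0 = -20*0 = 0)
Q(A, o) = -6 (Q(A, o) = 3 - (5 - 2)² = 3 - 1*3² = 3 - 1*9 = 3 - 9 = -6)
Q(35, w)*(-418) = -6*(-418) = 2508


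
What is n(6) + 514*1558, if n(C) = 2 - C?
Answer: 800808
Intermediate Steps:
n(6) + 514*1558 = (2 - 1*6) + 514*1558 = (2 - 6) + 800812 = -4 + 800812 = 800808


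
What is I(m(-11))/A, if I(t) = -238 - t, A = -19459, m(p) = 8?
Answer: 246/19459 ≈ 0.012642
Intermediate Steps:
I(m(-11))/A = (-238 - 1*8)/(-19459) = (-238 - 8)*(-1/19459) = -246*(-1/19459) = 246/19459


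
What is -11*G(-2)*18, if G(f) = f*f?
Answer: -792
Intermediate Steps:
G(f) = f**2
-11*G(-2)*18 = -11*(-2)**2*18 = -11*4*18 = -44*18 = -792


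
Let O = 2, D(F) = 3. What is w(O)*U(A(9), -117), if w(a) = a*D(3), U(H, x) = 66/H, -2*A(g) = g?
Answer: -88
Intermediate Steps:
A(g) = -g/2
w(a) = 3*a (w(a) = a*3 = 3*a)
w(O)*U(A(9), -117) = (3*2)*(66/((-½*9))) = 6*(66/(-9/2)) = 6*(66*(-2/9)) = 6*(-44/3) = -88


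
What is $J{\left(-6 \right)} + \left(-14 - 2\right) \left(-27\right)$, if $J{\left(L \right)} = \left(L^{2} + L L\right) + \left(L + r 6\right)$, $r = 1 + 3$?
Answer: $522$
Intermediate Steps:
$r = 4$
$J{\left(L \right)} = 24 + L + 2 L^{2}$ ($J{\left(L \right)} = \left(L^{2} + L L\right) + \left(L + 4 \cdot 6\right) = \left(L^{2} + L^{2}\right) + \left(L + 24\right) = 2 L^{2} + \left(24 + L\right) = 24 + L + 2 L^{2}$)
$J{\left(-6 \right)} + \left(-14 - 2\right) \left(-27\right) = \left(24 - 6 + 2 \left(-6\right)^{2}\right) + \left(-14 - 2\right) \left(-27\right) = \left(24 - 6 + 2 \cdot 36\right) + \left(-14 - 2\right) \left(-27\right) = \left(24 - 6 + 72\right) - -432 = 90 + 432 = 522$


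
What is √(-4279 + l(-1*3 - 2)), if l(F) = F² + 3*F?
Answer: I*√4269 ≈ 65.338*I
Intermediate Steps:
√(-4279 + l(-1*3 - 2)) = √(-4279 + (-1*3 - 2)*(3 + (-1*3 - 2))) = √(-4279 + (-3 - 2)*(3 + (-3 - 2))) = √(-4279 - 5*(3 - 5)) = √(-4279 - 5*(-2)) = √(-4279 + 10) = √(-4269) = I*√4269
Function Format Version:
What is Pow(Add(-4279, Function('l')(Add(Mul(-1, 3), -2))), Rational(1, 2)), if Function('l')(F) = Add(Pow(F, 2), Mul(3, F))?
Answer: Mul(I, Pow(4269, Rational(1, 2))) ≈ Mul(65.338, I)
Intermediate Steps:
Pow(Add(-4279, Function('l')(Add(Mul(-1, 3), -2))), Rational(1, 2)) = Pow(Add(-4279, Mul(Add(Mul(-1, 3), -2), Add(3, Add(Mul(-1, 3), -2)))), Rational(1, 2)) = Pow(Add(-4279, Mul(Add(-3, -2), Add(3, Add(-3, -2)))), Rational(1, 2)) = Pow(Add(-4279, Mul(-5, Add(3, -5))), Rational(1, 2)) = Pow(Add(-4279, Mul(-5, -2)), Rational(1, 2)) = Pow(Add(-4279, 10), Rational(1, 2)) = Pow(-4269, Rational(1, 2)) = Mul(I, Pow(4269, Rational(1, 2)))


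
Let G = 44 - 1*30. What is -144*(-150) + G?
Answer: 21614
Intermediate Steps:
G = 14 (G = 44 - 30 = 14)
-144*(-150) + G = -144*(-150) + 14 = 21600 + 14 = 21614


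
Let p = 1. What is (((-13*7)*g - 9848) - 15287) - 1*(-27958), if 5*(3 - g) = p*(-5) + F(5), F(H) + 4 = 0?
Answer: 11931/5 ≈ 2386.2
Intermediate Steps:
F(H) = -4 (F(H) = -4 + 0 = -4)
g = 24/5 (g = 3 - (1*(-5) - 4)/5 = 3 - (-5 - 4)/5 = 3 - ⅕*(-9) = 3 + 9/5 = 24/5 ≈ 4.8000)
(((-13*7)*g - 9848) - 15287) - 1*(-27958) = ((-13*7*(24/5) - 9848) - 15287) - 1*(-27958) = ((-91*24/5 - 9848) - 15287) + 27958 = ((-2184/5 - 9848) - 15287) + 27958 = (-51424/5 - 15287) + 27958 = -127859/5 + 27958 = 11931/5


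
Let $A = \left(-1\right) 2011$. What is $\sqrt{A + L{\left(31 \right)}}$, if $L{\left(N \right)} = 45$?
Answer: $i \sqrt{1966} \approx 44.34 i$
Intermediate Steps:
$A = -2011$
$\sqrt{A + L{\left(31 \right)}} = \sqrt{-2011 + 45} = \sqrt{-1966} = i \sqrt{1966}$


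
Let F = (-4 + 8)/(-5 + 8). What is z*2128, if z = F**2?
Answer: 34048/9 ≈ 3783.1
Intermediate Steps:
F = 4/3 ≈ 1.3333
z = 16/9 (z = (4/3)**2 = 16/9 ≈ 1.7778)
z*2128 = (16/9)*2128 = 34048/9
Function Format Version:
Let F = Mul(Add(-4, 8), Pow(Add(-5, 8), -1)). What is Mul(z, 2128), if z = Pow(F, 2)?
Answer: Rational(34048, 9) ≈ 3783.1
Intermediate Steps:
F = Rational(4, 3) (F = Mul(4, Pow(3, -1)) = Mul(4, Rational(1, 3)) = Rational(4, 3) ≈ 1.3333)
z = Rational(16, 9) (z = Pow(Rational(4, 3), 2) = Rational(16, 9) ≈ 1.7778)
Mul(z, 2128) = Mul(Rational(16, 9), 2128) = Rational(34048, 9)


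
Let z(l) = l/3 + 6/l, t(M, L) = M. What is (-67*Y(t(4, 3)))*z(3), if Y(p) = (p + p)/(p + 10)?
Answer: -804/7 ≈ -114.86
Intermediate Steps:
z(l) = 6/l + l/3 (z(l) = l*(⅓) + 6/l = l/3 + 6/l = 6/l + l/3)
Y(p) = 2*p/(10 + p) (Y(p) = (2*p)/(10 + p) = 2*p/(10 + p))
(-67*Y(t(4, 3)))*z(3) = (-134*4/(10 + 4))*(6/3 + (⅓)*3) = (-134*4/14)*(6*(⅓) + 1) = (-134*4/14)*(2 + 1) = -67*4/7*3 = -268/7*3 = -804/7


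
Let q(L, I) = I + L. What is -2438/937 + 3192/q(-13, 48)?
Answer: 415082/4685 ≈ 88.598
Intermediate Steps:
-2438/937 + 3192/q(-13, 48) = -2438/937 + 3192/(48 - 13) = -2438*1/937 + 3192/35 = -2438/937 + 3192*(1/35) = -2438/937 + 456/5 = 415082/4685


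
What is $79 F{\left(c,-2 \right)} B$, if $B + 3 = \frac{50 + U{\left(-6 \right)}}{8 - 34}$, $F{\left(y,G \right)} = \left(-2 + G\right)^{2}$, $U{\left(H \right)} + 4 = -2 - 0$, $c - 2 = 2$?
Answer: $- \frac{77104}{13} \approx -5931.1$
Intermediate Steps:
$c = 4$ ($c = 2 + 2 = 4$)
$U{\left(H \right)} = -6$ ($U{\left(H \right)} = -4 - 2 = -6$)
$B = - \frac{61}{13}$ ($B = -3 + \frac{50 - 6}{8 - 34} = -3 + \frac{44}{-26} = -3 + 44 \left(- \frac{1}{26}\right) = -3 - \frac{22}{13} = - \frac{61}{13} \approx -4.6923$)
$79 F{\left(c,-2 \right)} B = 79 \left(-2 - 2\right)^{2} \left(- \frac{61}{13}\right) = 79 \left(-4\right)^{2} \left(- \frac{61}{13}\right) = 79 \cdot 16 \left(- \frac{61}{13}\right) = 1264 \left(- \frac{61}{13}\right) = - \frac{77104}{13}$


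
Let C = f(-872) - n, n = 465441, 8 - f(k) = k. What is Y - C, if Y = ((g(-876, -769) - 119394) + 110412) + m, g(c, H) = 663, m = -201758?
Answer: 254484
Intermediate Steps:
f(k) = 8 - k
Y = -210077 (Y = ((663 - 119394) + 110412) - 201758 = (-118731 + 110412) - 201758 = -8319 - 201758 = -210077)
C = -464561 (C = (8 - 1*(-872)) - 1*465441 = (8 + 872) - 465441 = 880 - 465441 = -464561)
Y - C = -210077 - 1*(-464561) = -210077 + 464561 = 254484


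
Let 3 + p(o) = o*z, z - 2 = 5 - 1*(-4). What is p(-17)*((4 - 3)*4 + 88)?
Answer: -17480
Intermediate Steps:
z = 11 (z = 2 + (5 - 1*(-4)) = 2 + (5 + 4) = 2 + 9 = 11)
p(o) = -3 + 11*o (p(o) = -3 + o*11 = -3 + 11*o)
p(-17)*((4 - 3)*4 + 88) = (-3 + 11*(-17))*((4 - 3)*4 + 88) = (-3 - 187)*(1*4 + 88) = -190*(4 + 88) = -190*92 = -17480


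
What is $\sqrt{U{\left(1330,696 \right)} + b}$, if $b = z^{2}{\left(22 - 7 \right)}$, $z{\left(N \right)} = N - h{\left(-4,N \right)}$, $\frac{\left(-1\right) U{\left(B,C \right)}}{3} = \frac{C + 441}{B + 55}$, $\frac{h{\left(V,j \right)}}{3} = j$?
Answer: $\frac{3 \sqrt{191297585}}{1385} \approx 29.959$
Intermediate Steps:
$h{\left(V,j \right)} = 3 j$
$U{\left(B,C \right)} = - \frac{3 \left(441 + C\right)}{55 + B}$ ($U{\left(B,C \right)} = - 3 \frac{C + 441}{B + 55} = - 3 \frac{441 + C}{55 + B} = - \frac{3 \left(441 + C\right)}{55 + B}$)
$z{\left(N \right)} = - 2 N$ ($z{\left(N \right)} = N - 3 N = - 2 N$)
$b = 900$ ($b = \left(- 2 \left(22 - 7\right)\right)^{2} = \left(\left(-2\right) 15\right)^{2} = \left(-30\right)^{2} = 900$)
$\sqrt{U{\left(1330,696 \right)} + b} = \sqrt{\frac{3 \left(-441 - 696\right)}{55 + 1330} + 900} = \sqrt{\frac{3 \left(-441 - 696\right)}{1385} + 900} = \sqrt{3 \cdot \frac{1}{1385} \left(-1137\right) + 900} = \sqrt{- \frac{3411}{1385} + 900} = \sqrt{\frac{1243089}{1385}} = \frac{3 \sqrt{191297585}}{1385}$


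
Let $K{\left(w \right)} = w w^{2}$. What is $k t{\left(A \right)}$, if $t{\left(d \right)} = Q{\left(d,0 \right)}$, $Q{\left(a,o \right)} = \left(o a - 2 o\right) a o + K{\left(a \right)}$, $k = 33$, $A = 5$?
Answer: $4125$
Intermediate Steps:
$K{\left(w \right)} = w^{3}$
$Q{\left(a,o \right)} = a^{3} + a o \left(- 2 o + a o\right)$ ($Q{\left(a,o \right)} = \left(o a - 2 o\right) a o + a^{3} = \left(a o - 2 o\right) a o + a^{3} = \left(- 2 o + a o\right) a o + a^{3} = a \left(- 2 o + a o\right) o + a^{3} = a o \left(- 2 o + a o\right) + a^{3} = a^{3} + a o \left(- 2 o + a o\right)$)
$t{\left(d \right)} = d^{3}$ ($t{\left(d \right)} = d \left(d^{2} - 2 \cdot 0^{2} + d 0^{2}\right) = d \left(d^{2} - 0 + d 0\right) = d \left(d^{2} + 0 + 0\right) = d d^{2} = d^{3}$)
$k t{\left(A \right)} = 33 \cdot 5^{3} = 33 \cdot 125 = 4125$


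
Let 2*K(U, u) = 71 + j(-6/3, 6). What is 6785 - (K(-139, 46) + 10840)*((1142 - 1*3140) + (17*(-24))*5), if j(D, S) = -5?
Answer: 43911959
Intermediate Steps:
K(U, u) = 33 (K(U, u) = (71 - 5)/2 = (½)*66 = 33)
6785 - (K(-139, 46) + 10840)*((1142 - 1*3140) + (17*(-24))*5) = 6785 - (33 + 10840)*((1142 - 1*3140) + (17*(-24))*5) = 6785 - 10873*((1142 - 3140) - 408*5) = 6785 - 10873*(-1998 - 2040) = 6785 - 10873*(-4038) = 6785 - 1*(-43905174) = 6785 + 43905174 = 43911959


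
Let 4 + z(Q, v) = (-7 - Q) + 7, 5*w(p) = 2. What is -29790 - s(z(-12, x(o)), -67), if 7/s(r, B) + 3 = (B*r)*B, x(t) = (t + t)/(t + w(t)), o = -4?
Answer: -1069729117/35909 ≈ -29790.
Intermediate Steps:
w(p) = ⅖ (w(p) = (⅕)*2 = ⅖)
x(t) = 2*t/(⅖ + t) (x(t) = (t + t)/(t + ⅖) = (2*t)/(⅖ + t) = 2*t/(⅖ + t))
z(Q, v) = -4 - Q (z(Q, v) = -4 + ((-7 - Q) + 7) = -4 - Q)
s(r, B) = 7/(-3 + r*B²) (s(r, B) = 7/(-3 + (B*r)*B) = 7/(-3 + r*B²))
-29790 - s(z(-12, x(o)), -67) = -29790 - 7/(-3 + (-4 - 1*(-12))*(-67)²) = -29790 - 7/(-3 + (-4 + 12)*4489) = -29790 - 7/(-3 + 8*4489) = -29790 - 7/(-3 + 35912) = -29790 - 7/35909 = -1069729117/35909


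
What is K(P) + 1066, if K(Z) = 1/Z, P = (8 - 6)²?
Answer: 4265/4 ≈ 1066.3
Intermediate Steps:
P = 4 (P = 2² = 4)
K(P) + 1066 = 1/4 + 1066 = ¼ + 1066 = 4265/4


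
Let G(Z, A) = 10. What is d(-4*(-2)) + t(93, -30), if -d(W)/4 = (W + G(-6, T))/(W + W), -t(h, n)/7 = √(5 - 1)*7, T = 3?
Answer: -205/2 ≈ -102.50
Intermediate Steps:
t(h, n) = -98 (t(h, n) = -7*√(5 - 1)*7 = -7*√4*7 = -14*7 = -7*14 = -98)
d(W) = -2*(10 + W)/W (d(W) = -4*(W + 10)/(W + W) = -4*(10 + W)/(2*W) = -4*(10 + W)*1/(2*W) = -2*(10 + W)/W)
d(-4*(-2)) + t(93, -30) = (-2 - 20/((-4*(-2)))) - 98 = (-2 - 20/8) - 98 = (-2 - 20*⅛) - 98 = (-2 - 5/2) - 98 = -9/2 - 98 = -205/2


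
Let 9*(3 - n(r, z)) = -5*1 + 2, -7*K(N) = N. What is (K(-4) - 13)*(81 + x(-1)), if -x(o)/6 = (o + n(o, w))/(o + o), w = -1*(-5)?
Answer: -7656/7 ≈ -1093.7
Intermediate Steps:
w = 5
K(N) = -N/7
n(r, z) = 10/3 (n(r, z) = 3 - (-5*1 + 2)/9 = 3 - (-5 + 2)/9 = 3 - 1/9*(-3) = 3 + 1/3 = 10/3)
x(o) = -3*(10/3 + o)/o (x(o) = -6*(o + 10/3)/(o + o) = -6*(10/3 + o)/(2*o) = -6*(10/3 + o)*1/(2*o) = -3*(10/3 + o)/o)
(K(-4) - 13)*(81 + x(-1)) = (-1/7*(-4) - 13)*(81 + (-3 - 10/(-1))) = (4/7 - 13)*(81 + (-3 - 10*(-1))) = -87*(81 + (-3 + 10))/7 = -87*(81 + 7)/7 = -87/7*88 = -7656/7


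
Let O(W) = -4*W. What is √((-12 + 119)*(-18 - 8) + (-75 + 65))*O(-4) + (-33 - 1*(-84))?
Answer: 51 + 32*I*√698 ≈ 51.0 + 845.43*I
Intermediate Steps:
√((-12 + 119)*(-18 - 8) + (-75 + 65))*O(-4) + (-33 - 1*(-84)) = √((-12 + 119)*(-18 - 8) + (-75 + 65))*(-4*(-4)) + (-33 - 1*(-84)) = √(107*(-26) - 10)*16 + (-33 + 84) = √(-2782 - 10)*16 + 51 = √(-2792)*16 + 51 = (2*I*√698)*16 + 51 = 32*I*√698 + 51 = 51 + 32*I*√698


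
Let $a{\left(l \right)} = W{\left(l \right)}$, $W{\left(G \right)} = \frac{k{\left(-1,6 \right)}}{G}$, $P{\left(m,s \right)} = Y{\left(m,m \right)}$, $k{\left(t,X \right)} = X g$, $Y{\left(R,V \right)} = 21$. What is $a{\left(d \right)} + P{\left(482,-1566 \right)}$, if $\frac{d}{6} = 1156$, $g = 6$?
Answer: $\frac{12141}{578} \approx 21.005$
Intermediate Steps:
$k{\left(t,X \right)} = 6 X$ ($k{\left(t,X \right)} = X 6 = 6 X$)
$d = 6936$ ($d = 6 \cdot 1156 = 6936$)
$P{\left(m,s \right)} = 21$
$W{\left(G \right)} = \frac{36}{G}$ ($W{\left(G \right)} = \frac{6 \cdot 6}{G} = \frac{36}{G}$)
$a{\left(l \right)} = \frac{36}{l}$
$a{\left(d \right)} + P{\left(482,-1566 \right)} = \frac{36}{6936} + 21 = 36 \cdot \frac{1}{6936} + 21 = \frac{3}{578} + 21 = \frac{12141}{578}$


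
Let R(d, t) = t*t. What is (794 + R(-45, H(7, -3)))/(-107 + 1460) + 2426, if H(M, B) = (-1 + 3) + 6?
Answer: 99492/41 ≈ 2426.6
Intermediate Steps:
H(M, B) = 8 (H(M, B) = 2 + 6 = 8)
R(d, t) = t**2
(794 + R(-45, H(7, -3)))/(-107 + 1460) + 2426 = (794 + 8**2)/(-107 + 1460) + 2426 = (794 + 64)/1353 + 2426 = 858*(1/1353) + 2426 = 26/41 + 2426 = 99492/41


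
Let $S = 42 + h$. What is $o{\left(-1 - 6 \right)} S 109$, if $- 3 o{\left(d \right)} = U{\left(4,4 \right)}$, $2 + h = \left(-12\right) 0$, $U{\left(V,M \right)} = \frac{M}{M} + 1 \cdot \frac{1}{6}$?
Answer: $- \frac{15260}{9} \approx -1695.6$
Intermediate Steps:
$U{\left(V,M \right)} = \frac{7}{6}$ ($U{\left(V,M \right)} = 1 + 1 \cdot \frac{1}{6} = 1 + \frac{1}{6} = \frac{7}{6}$)
$h = -2$ ($h = -2 - 0 = -2 + 0 = -2$)
$o{\left(d \right)} = - \frac{7}{18}$ ($o{\left(d \right)} = \left(- \frac{1}{3}\right) \frac{7}{6} = - \frac{7}{18}$)
$S = 40$ ($S = 42 - 2 = 40$)
$o{\left(-1 - 6 \right)} S 109 = \left(- \frac{7}{18}\right) 40 \cdot 109 = \left(- \frac{140}{9}\right) 109 = - \frac{15260}{9}$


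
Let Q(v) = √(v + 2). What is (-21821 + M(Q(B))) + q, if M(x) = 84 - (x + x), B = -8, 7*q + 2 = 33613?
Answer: -118548/7 - 2*I*√6 ≈ -16935.0 - 4.899*I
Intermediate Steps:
q = 33611/7 (q = -2/7 + (⅐)*33613 = -2/7 + 33613/7 = 33611/7 ≈ 4801.6)
Q(v) = √(2 + v)
M(x) = 84 - 2*x
(-21821 + M(Q(B))) + q = (-21821 + (84 - 2*√(2 - 8))) + 33611/7 = (-21821 + (84 - 2*I*√6)) + 33611/7 = (-21737 - 2*I*√6) + 33611/7 = -118548/7 - 2*I*√6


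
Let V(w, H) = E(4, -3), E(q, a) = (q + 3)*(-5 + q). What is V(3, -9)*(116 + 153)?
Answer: -1883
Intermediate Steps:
E(q, a) = (-5 + q)*(3 + q) (E(q, a) = (3 + q)*(-5 + q) = (-5 + q)*(3 + q))
V(w, H) = -7 (V(w, H) = -15 + 4² - 2*4 = -15 + 16 - 8 = -7)
V(3, -9)*(116 + 153) = -7*(116 + 153) = -7*269 = -1883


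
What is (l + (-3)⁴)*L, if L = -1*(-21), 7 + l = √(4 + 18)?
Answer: 1554 + 21*√22 ≈ 1652.5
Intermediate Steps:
l = -7 + √22 (l = -7 + √(4 + 18) = -7 + √22 ≈ -2.3096)
L = 21
(l + (-3)⁴)*L = ((-7 + √22) + (-3)⁴)*21 = ((-7 + √22) + 81)*21 = (74 + √22)*21 = 1554 + 21*√22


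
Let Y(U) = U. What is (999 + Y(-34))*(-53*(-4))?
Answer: 204580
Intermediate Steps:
(999 + Y(-34))*(-53*(-4)) = (999 - 34)*(-53*(-4)) = 965*212 = 204580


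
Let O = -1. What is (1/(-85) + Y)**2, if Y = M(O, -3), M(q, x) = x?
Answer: 65536/7225 ≈ 9.0707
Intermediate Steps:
Y = -3
(1/(-85) + Y)**2 = (1/(-85) - 3)**2 = (-1/85 - 3)**2 = (-256/85)**2 = 65536/7225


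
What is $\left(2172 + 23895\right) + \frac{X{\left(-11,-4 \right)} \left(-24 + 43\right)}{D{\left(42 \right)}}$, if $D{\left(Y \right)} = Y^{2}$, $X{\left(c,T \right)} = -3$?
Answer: $\frac{15327377}{588} \approx 26067.0$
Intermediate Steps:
$\left(2172 + 23895\right) + \frac{X{\left(-11,-4 \right)} \left(-24 + 43\right)}{D{\left(42 \right)}} = \left(2172 + 23895\right) + \frac{\left(-3\right) \left(-24 + 43\right)}{42^{2}} = 26067 + \frac{\left(-3\right) 19}{1764} = 26067 - \frac{19}{588} = \frac{15327377}{588}$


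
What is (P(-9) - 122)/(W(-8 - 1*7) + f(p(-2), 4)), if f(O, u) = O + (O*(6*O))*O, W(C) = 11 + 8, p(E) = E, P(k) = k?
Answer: 131/31 ≈ 4.2258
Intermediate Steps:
W(C) = 19
f(O, u) = O + 6*O³ (f(O, u) = O + (6*O²)*O = O + 6*O³)
(P(-9) - 122)/(W(-8 - 1*7) + f(p(-2), 4)) = (-9 - 122)/(19 + (-2 + 6*(-2)³)) = -131/(19 + (-2 + 6*(-8))) = -131/(19 + (-2 - 48)) = -131/(19 - 50) = -131/(-31) = -131*(-1/31) = 131/31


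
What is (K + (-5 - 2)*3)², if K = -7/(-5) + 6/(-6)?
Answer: 10609/25 ≈ 424.36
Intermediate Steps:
K = ⅖ (K = -7*(-⅕) + 6*(-⅙) = 7/5 - 1 = ⅖ ≈ 0.40000)
(K + (-5 - 2)*3)² = (⅖ + (-5 - 2)*3)² = (⅖ - 7*3)² = (⅖ - 21)² = (-103/5)² = 10609/25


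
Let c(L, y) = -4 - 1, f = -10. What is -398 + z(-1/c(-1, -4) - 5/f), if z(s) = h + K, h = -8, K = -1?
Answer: -407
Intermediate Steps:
c(L, y) = -5
z(s) = -9 (z(s) = -8 - 1 = -9)
-398 + z(-1/c(-1, -4) - 5/f) = -398 - 9 = -407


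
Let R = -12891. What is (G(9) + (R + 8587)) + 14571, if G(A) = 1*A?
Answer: 10276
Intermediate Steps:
G(A) = A
(G(9) + (R + 8587)) + 14571 = (9 + (-12891 + 8587)) + 14571 = (9 - 4304) + 14571 = -4295 + 14571 = 10276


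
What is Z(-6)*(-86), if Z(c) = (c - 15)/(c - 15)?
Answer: -86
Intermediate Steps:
Z(c) = 1 (Z(c) = (-15 + c)/(-15 + c) = 1)
Z(-6)*(-86) = 1*(-86) = -86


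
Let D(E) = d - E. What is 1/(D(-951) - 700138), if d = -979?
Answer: -1/700166 ≈ -1.4282e-6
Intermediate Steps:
D(E) = -979 - E
1/(D(-951) - 700138) = 1/((-979 - 1*(-951)) - 700138) = 1/((-979 + 951) - 700138) = 1/(-28 - 700138) = 1/(-700166) = -1/700166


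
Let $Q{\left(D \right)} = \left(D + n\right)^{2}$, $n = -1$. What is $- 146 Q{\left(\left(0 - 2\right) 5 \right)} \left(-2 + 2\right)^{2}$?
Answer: $0$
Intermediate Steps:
$Q{\left(D \right)} = \left(-1 + D\right)^{2}$ ($Q{\left(D \right)} = \left(D - 1\right)^{2} = \left(-1 + D\right)^{2}$)
$- 146 Q{\left(\left(0 - 2\right) 5 \right)} \left(-2 + 2\right)^{2} = - 146 \left(-1 + \left(0 - 2\right) 5\right)^{2} \left(-2 + 2\right)^{2} = - 146 \left(-1 - 10\right)^{2} \cdot 0^{2} = - 146 \left(-1 - 10\right)^{2} \cdot 0 = - 146 \left(-11\right)^{2} \cdot 0 = \left(-146\right) 121 \cdot 0 = \left(-17666\right) 0 = 0$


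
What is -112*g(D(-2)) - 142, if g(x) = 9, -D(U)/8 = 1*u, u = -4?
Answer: -1150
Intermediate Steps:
D(U) = 32 (D(U) = -8*(-4) = 32)
-112*g(D(-2)) - 142 = -112*9 - 142 = -1008 - 142 = -1150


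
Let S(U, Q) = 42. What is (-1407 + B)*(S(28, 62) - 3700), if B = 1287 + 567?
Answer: -1635126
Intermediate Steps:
B = 1854
(-1407 + B)*(S(28, 62) - 3700) = (-1407 + 1854)*(42 - 3700) = 447*(-3658) = -1635126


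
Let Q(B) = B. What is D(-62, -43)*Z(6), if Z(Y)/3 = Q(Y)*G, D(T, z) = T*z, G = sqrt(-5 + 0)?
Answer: 47988*I*sqrt(5) ≈ 1.073e+5*I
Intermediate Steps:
G = I*sqrt(5) (G = sqrt(-5) = I*sqrt(5) ≈ 2.2361*I)
Z(Y) = 3*I*Y*sqrt(5) (Z(Y) = 3*(Y*(I*sqrt(5))) = 3*(I*Y*sqrt(5)) = 3*I*Y*sqrt(5))
D(-62, -43)*Z(6) = (-62*(-43))*(3*I*6*sqrt(5)) = 2666*(18*I*sqrt(5)) = 47988*I*sqrt(5)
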